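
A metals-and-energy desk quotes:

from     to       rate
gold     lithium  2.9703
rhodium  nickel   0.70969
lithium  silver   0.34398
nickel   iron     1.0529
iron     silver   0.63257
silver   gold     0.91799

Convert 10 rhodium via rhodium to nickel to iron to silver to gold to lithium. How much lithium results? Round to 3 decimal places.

10 rhodium × 0.70969 = 7.0969 nickel
7.0969 nickel × 1.0529 = 7.47232601 iron
7.47232601 iron × 0.63257 = 4.7267692641457 silver
4.7267692641457 silver × 0.91799 = 4.339126916793111143 gold
4.339126916793111143 gold × 2.9703 = 12.8885086809505780280529 lithium

12.889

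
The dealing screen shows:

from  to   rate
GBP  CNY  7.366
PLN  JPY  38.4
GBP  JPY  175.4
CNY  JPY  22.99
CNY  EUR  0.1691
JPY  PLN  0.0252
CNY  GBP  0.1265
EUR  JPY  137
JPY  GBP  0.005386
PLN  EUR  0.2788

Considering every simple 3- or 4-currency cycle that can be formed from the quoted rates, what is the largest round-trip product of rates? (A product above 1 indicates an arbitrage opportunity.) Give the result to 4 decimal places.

0.9625

JPY→PLN→EUR→JPY: 0.0252 × 0.2788 × 137 = 0.96253
CNY→EUR→JPY→GBP→CNY: 0.1691 × 137 × 0.005386 × 7.366 = 0.91910
CNY→JPY→GBP→CNY: 22.99 × 0.005386 × 7.366 = 0.91209
Maximum is JPY→PLN→EUR→JPY at 0.9625; no arbitrage — every cycle loses value.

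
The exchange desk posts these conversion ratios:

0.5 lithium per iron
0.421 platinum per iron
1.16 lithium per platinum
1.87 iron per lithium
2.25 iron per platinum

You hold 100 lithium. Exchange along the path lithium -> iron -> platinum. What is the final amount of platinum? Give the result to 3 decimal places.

100 lithium × 1.87 = 187 iron
187 iron × 0.421 = 78.727 platinum

78.727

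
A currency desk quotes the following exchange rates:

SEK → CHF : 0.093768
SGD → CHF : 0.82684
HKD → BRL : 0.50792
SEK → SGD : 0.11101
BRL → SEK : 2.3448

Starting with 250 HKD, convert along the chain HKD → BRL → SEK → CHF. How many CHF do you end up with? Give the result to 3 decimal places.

27.919

250 HKD × 0.50792 = 126.98 BRL
126.98 BRL × 2.3448 = 297.742704 SEK
297.742704 SEK × 0.093768 = 27.918737868672 CHF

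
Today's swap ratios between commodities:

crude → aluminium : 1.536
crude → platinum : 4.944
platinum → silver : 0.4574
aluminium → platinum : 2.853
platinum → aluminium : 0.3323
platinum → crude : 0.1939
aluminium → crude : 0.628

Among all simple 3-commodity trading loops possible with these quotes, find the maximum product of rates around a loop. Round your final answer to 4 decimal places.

1.0317

crude→platinum→aluminium→crude: 4.944 × 0.3323 × 0.628 = 1.03174
crude→aluminium→platinum→crude: 1.536 × 2.853 × 0.1939 = 0.84971
Maximum is crude→platinum→aluminium→crude at 1.0317; arbitrage exists.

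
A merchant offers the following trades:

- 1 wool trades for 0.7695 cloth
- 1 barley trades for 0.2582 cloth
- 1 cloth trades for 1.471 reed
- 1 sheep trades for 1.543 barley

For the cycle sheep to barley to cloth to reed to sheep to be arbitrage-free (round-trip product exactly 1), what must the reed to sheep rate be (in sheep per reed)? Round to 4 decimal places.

1.7063

Known legs of the cycle: 1.543 × 0.2582 × 1.471 = 0.5860502246
For no arbitrage the full-cycle product must be 1, so the missing rate is 1 / 0.5860502246 ≈ 1.706338.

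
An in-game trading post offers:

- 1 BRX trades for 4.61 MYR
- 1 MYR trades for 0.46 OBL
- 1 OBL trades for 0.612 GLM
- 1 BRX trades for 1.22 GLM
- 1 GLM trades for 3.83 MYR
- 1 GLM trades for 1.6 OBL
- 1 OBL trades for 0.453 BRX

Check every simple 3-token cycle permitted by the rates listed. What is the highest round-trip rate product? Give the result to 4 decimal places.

1.0782

OBL→GLM→MYR→OBL: 0.612 × 3.83 × 0.46 = 1.07822
OBL→BRX→MYR→OBL: 0.453 × 4.61 × 0.46 = 0.96063
OBL→BRX→GLM→OBL: 0.453 × 1.22 × 1.6 = 0.88426
Maximum is OBL→GLM→MYR→OBL at 1.0782; arbitrage exists.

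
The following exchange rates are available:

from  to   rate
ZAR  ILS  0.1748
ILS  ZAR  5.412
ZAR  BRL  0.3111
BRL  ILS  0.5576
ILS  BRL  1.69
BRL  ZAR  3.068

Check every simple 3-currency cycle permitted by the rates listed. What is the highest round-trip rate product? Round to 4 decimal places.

0.9388

BRL→ILS→ZAR→BRL: 0.5576 × 5.412 × 0.3111 = 0.93882
BRL→ZAR→ILS→BRL: 3.068 × 0.1748 × 1.69 = 0.90632
Maximum is BRL→ILS→ZAR→BRL at 0.9388; no arbitrage — every cycle loses value.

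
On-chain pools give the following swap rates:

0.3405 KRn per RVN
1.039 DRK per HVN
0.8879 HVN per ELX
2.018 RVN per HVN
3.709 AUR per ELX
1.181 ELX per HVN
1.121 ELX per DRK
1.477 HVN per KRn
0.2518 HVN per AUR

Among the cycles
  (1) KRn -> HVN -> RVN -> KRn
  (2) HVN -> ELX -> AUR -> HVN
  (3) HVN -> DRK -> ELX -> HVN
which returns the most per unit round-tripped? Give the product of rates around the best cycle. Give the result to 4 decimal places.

1.1030

(1) 1.477 × 2.018 × 0.3405 = 1.01489
(2) 1.181 × 3.709 × 0.2518 = 1.10297
(3) 1.039 × 1.121 × 0.8879 = 1.03415
Highest is cycle (2) at 1.1030 (>1, arbitrage).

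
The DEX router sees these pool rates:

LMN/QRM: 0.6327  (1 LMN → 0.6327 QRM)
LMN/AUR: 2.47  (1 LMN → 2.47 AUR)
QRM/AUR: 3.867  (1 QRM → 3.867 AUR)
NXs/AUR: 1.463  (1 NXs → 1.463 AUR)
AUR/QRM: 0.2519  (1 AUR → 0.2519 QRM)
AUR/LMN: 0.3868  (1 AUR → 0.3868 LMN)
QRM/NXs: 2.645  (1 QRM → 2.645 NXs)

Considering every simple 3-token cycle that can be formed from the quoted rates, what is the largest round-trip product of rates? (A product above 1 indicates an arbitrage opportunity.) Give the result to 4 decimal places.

QRM→NXs→AUR→QRM: 2.645 × 1.463 × 0.2519 = 0.97476
QRM→AUR→LMN→QRM: 3.867 × 0.3868 × 0.6327 = 0.94636
Maximum is QRM→NXs→AUR→QRM at 0.9748; no arbitrage — every cycle loses value.

0.9748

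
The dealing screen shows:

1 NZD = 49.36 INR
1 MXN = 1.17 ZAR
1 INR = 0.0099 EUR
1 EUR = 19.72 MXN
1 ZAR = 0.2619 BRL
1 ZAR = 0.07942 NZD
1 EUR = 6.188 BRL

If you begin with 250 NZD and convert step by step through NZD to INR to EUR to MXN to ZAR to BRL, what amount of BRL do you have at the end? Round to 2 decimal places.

250 NZD × 49.36 = 12340 INR
12340 INR × 0.0099 = 122.166 EUR
122.166 EUR × 19.72 = 2409.11352 MXN
2409.11352 MXN × 1.17 = 2818.6628184 ZAR
2818.6628184 ZAR × 0.2619 = 738.20779213896 BRL

738.21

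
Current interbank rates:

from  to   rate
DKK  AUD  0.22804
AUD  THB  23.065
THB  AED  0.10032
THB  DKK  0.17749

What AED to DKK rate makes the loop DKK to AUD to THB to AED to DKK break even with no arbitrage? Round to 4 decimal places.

1.8952

Known legs of the cycle: 0.22804 × 23.065 × 0.10032 = 0.527657377632
For no arbitrage the full-cycle product must be 1, so the missing rate is 1 / 0.527657377632 ≈ 1.895169.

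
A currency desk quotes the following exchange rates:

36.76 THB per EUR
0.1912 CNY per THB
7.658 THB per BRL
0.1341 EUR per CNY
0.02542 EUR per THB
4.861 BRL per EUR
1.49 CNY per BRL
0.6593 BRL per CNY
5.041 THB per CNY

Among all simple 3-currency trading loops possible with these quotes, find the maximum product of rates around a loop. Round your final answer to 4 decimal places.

0.9713

BRL→CNY→EUR→BRL: 1.49 × 0.1341 × 4.861 = 0.97127
THB→CNY→BRL→THB: 0.1912 × 0.6593 × 7.658 = 0.96535
THB→EUR→BRL→THB: 0.02542 × 4.861 × 7.658 = 0.94627
THB→CNY→EUR→THB: 0.1912 × 0.1341 × 36.76 = 0.94252
Maximum is BRL→CNY→EUR→BRL at 0.9713; no arbitrage — every cycle loses value.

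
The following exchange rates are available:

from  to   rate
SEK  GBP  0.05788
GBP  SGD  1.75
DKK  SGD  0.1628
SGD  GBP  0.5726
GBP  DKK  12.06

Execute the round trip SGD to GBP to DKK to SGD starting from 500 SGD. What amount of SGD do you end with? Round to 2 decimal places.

562.11

500 SGD × 0.5726 = 286.3 GBP
286.3 GBP × 12.06 = 3452.778 DKK
3452.778 DKK × 0.1628 = 562.1122584 SGD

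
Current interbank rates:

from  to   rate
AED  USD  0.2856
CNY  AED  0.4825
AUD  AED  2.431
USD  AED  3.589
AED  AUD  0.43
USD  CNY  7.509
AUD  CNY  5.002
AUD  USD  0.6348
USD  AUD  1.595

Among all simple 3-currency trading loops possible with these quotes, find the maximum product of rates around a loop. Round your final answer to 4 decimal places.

1.1074

USD→AUD→AED→USD: 1.595 × 2.431 × 0.2856 = 1.10740
AED→AUD→CNY→AED: 0.43 × 5.002 × 0.4825 = 1.03779
USD→CNY→AED→USD: 7.509 × 0.4825 × 0.2856 = 1.03476
USD→AED→AUD→USD: 3.589 × 0.43 × 0.6348 = 0.97967
Maximum is USD→AUD→AED→USD at 1.1074; arbitrage exists.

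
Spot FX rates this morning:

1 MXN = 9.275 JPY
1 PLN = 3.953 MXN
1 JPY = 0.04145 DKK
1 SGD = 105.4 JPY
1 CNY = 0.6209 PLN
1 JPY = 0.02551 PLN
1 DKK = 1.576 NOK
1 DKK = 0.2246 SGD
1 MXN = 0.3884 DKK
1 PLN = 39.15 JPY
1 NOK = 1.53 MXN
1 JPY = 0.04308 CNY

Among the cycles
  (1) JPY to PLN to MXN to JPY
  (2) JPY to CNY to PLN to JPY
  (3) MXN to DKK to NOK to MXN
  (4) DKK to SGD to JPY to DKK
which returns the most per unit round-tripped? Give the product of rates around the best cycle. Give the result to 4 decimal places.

1.0472

(1) 0.02551 × 3.953 × 9.275 = 0.93530
(2) 0.04308 × 0.6209 × 39.15 = 1.04720
(3) 0.3884 × 1.576 × 1.53 = 0.93654
(4) 0.2246 × 105.4 × 0.04145 = 0.98124
Highest is cycle (2) at 1.0472 (>1, arbitrage).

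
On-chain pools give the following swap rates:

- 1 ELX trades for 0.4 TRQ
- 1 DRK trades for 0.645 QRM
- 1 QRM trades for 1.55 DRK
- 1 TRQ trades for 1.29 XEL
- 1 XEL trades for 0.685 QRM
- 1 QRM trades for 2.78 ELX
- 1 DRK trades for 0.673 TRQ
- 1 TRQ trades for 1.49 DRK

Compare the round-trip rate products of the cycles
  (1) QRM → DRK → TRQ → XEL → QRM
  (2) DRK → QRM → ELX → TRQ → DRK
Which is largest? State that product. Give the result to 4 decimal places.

1.0687

(1) 1.55 × 0.673 × 1.29 × 0.685 = 0.92178
(2) 0.645 × 2.78 × 0.4 × 1.49 = 1.06869
Highest is cycle (2) at 1.0687 (>1, arbitrage).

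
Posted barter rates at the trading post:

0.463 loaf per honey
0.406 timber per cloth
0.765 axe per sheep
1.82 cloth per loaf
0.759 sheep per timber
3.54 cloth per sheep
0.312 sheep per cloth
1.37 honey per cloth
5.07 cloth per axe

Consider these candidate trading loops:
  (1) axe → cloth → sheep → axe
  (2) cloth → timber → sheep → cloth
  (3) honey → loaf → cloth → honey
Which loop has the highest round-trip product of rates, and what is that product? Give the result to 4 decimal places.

1.2101

(1) 5.07 × 0.312 × 0.765 = 1.21011
(2) 0.406 × 0.759 × 3.54 = 1.09087
(3) 0.463 × 1.82 × 1.37 = 1.15444
Highest is cycle (1) at 1.2101 (>1, arbitrage).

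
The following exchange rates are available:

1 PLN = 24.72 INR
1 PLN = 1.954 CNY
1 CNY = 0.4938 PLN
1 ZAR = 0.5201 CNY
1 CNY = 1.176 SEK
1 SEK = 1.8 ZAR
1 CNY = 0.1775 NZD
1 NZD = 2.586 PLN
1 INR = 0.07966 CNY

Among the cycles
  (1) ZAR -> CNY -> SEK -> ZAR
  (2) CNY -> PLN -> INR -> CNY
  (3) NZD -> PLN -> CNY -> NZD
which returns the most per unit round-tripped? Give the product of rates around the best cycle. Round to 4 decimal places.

(1) 0.5201 × 1.176 × 1.8 = 1.10095
(2) 0.4938 × 24.72 × 0.07966 = 0.97239
(3) 2.586 × 1.954 × 0.1775 = 0.89692
Highest is cycle (1) at 1.1009 (>1, arbitrage).

1.1009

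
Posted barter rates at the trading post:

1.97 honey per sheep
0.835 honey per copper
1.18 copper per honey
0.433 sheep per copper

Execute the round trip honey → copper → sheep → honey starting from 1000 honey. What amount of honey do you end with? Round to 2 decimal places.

1000 honey × 1.18 = 1180 copper
1180 copper × 0.433 = 510.94 sheep
510.94 sheep × 1.97 = 1006.5518 honey

1006.55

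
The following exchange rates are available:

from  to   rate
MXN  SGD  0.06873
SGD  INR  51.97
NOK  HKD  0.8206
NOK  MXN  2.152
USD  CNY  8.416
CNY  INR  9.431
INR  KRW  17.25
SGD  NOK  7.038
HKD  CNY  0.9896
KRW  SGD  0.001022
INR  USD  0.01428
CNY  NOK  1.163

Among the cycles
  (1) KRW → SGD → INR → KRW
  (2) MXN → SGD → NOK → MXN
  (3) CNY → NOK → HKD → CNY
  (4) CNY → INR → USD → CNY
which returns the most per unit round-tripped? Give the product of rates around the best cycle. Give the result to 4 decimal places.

1.1334

(1) 0.001022 × 51.97 × 17.25 = 0.91621
(2) 0.06873 × 7.038 × 2.152 = 1.04097
(3) 1.163 × 0.8206 × 0.9896 = 0.94443
(4) 9.431 × 0.01428 × 8.416 = 1.13342
Highest is cycle (4) at 1.1334 (>1, arbitrage).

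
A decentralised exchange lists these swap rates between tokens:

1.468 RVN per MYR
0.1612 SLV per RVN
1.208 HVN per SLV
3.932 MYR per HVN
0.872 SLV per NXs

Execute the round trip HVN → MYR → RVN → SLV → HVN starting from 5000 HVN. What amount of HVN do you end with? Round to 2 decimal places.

5000 HVN × 3.932 = 19660 MYR
19660 MYR × 1.468 = 28860.88 RVN
28860.88 RVN × 0.1612 = 4652.373856 SLV
4652.373856 SLV × 1.208 = 5620.067618048 HVN

5620.07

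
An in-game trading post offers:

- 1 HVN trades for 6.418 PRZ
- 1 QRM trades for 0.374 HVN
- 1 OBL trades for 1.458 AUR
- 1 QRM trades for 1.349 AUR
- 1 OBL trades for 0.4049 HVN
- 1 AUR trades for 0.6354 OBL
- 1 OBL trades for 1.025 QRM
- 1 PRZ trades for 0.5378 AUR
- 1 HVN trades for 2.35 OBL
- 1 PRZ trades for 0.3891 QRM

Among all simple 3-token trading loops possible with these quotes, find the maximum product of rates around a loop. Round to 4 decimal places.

0.9340

QRM→HVN→PRZ→QRM: 0.374 × 6.418 × 0.3891 = 0.93397
QRM→HVN→OBL→QRM: 0.374 × 2.35 × 1.025 = 0.90087
QRM→AUR→OBL→QRM: 1.349 × 0.6354 × 1.025 = 0.87858
Maximum is QRM→HVN→PRZ→QRM at 0.9340; no arbitrage — every cycle loses value.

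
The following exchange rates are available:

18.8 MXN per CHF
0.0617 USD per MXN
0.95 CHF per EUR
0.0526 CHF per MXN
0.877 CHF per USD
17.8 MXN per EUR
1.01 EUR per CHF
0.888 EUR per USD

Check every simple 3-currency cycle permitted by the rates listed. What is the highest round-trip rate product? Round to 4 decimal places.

1.0173

MXN→USD→CHF→MXN: 0.0617 × 0.877 × 18.8 = 1.01728
EUR→MXN→USD→EUR: 17.8 × 0.0617 × 0.888 = 0.97525
EUR→MXN→CHF→EUR: 17.8 × 0.0526 × 1.01 = 0.94564
Maximum is MXN→USD→CHF→MXN at 1.0173; arbitrage exists.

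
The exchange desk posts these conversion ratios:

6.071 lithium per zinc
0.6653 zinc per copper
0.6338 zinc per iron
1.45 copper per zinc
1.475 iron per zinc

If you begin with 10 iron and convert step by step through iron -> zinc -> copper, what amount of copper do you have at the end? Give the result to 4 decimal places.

10 iron × 0.6338 = 6.338 zinc
6.338 zinc × 1.45 = 9.1901 copper

9.1901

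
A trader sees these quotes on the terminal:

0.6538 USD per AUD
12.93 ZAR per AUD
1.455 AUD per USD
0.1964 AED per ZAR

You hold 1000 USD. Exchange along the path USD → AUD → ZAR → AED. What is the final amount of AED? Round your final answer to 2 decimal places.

3694.90

1000 USD × 1.455 = 1455 AUD
1455 AUD × 12.93 = 18813.15 ZAR
18813.15 ZAR × 0.1964 = 3694.90266 AED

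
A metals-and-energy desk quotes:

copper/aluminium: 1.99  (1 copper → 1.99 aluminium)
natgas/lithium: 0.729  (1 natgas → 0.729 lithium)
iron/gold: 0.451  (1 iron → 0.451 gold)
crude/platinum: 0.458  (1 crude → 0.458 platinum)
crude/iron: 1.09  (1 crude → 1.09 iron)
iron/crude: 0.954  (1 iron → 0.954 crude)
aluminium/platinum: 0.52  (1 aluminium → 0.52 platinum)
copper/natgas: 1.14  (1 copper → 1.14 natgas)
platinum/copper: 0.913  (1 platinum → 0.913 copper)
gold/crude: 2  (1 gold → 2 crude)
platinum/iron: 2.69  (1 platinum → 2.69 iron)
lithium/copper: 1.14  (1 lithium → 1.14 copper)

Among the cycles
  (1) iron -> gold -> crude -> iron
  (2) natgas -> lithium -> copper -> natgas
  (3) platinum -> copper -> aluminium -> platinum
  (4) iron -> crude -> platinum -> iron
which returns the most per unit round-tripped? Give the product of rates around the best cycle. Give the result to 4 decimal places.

(1) 0.451 × 2 × 1.09 = 0.98318
(2) 0.729 × 1.14 × 1.14 = 0.94741
(3) 0.913 × 1.99 × 0.52 = 0.94477
(4) 0.954 × 0.458 × 2.69 = 1.17535
Highest is cycle (4) at 1.1753 (>1, arbitrage).

1.1753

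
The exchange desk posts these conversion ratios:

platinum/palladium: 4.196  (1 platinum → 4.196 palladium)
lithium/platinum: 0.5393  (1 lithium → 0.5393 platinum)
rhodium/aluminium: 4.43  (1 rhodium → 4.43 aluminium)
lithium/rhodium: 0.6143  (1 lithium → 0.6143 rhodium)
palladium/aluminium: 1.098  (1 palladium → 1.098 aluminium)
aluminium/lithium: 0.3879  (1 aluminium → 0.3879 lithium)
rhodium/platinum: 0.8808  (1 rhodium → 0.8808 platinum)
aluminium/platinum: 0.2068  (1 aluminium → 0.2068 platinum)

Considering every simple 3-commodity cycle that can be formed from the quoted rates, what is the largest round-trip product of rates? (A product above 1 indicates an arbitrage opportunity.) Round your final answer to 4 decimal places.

lithium→rhodium→aluminium→lithium: 0.6143 × 4.43 × 0.3879 = 1.05561
palladium→aluminium→platinum→palladium: 1.098 × 0.2068 × 4.196 = 0.95277
Maximum is lithium→rhodium→aluminium→lithium at 1.0556; arbitrage exists.

1.0556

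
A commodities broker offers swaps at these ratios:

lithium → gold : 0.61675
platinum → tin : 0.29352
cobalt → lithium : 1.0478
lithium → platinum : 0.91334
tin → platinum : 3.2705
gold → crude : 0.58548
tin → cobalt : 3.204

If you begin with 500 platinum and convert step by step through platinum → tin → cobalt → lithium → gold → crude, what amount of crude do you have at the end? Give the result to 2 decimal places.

500 platinum × 0.29352 = 146.76 tin
146.76 tin × 3.204 = 470.21904 cobalt
470.21904 cobalt × 1.0478 = 492.695510112 lithium
492.695510112 lithium × 0.61675 = 303.869955861576 gold
303.869955861576 gold × 0.58548 = 177.90978175783551648 crude

177.91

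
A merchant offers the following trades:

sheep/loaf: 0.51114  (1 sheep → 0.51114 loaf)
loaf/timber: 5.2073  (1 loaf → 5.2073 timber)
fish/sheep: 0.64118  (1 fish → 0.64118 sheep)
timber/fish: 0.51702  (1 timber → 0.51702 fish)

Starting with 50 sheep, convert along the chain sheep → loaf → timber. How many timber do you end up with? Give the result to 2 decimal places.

50 sheep × 0.51114 = 25.557 loaf
25.557 loaf × 5.2073 = 133.0829661 timber

133.08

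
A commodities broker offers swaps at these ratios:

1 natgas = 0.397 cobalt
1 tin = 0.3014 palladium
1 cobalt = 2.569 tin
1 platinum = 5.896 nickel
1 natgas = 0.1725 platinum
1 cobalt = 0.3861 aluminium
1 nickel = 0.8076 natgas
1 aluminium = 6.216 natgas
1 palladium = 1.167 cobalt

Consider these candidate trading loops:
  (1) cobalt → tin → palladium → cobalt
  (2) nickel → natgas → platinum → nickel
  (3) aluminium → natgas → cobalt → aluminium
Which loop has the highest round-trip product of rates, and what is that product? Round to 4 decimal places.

0.9528

(1) 2.569 × 0.3014 × 1.167 = 0.90360
(2) 0.8076 × 0.1725 × 5.896 = 0.82138
(3) 6.216 × 0.397 × 0.3861 = 0.95280
Highest is cycle (3) at 0.9528 (≤1, no arbitrage).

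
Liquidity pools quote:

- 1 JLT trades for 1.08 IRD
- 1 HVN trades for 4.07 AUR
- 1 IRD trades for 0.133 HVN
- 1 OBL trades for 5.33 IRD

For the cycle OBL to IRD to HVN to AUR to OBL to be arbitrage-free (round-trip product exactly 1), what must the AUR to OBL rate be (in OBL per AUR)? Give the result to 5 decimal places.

Known legs of the cycle: 5.33 × 0.133 × 4.07 = 2.8851823
For no arbitrage the full-cycle product must be 1, so the missing rate is 1 / 2.8851823 ≈ 0.3465985.

0.34660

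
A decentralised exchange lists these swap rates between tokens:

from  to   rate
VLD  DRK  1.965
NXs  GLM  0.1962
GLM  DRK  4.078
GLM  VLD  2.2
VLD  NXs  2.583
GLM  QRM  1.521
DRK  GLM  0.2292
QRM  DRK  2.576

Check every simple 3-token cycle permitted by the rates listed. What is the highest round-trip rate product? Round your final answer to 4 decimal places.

1.1149

GLM→VLD→NXs→GLM: 2.2 × 2.583 × 0.1962 = 1.11493
GLM→VLD→DRK→GLM: 2.2 × 1.965 × 0.2292 = 0.99083
GLM→QRM→DRK→GLM: 1.521 × 2.576 × 0.2292 = 0.89803
Maximum is GLM→VLD→NXs→GLM at 1.1149; arbitrage exists.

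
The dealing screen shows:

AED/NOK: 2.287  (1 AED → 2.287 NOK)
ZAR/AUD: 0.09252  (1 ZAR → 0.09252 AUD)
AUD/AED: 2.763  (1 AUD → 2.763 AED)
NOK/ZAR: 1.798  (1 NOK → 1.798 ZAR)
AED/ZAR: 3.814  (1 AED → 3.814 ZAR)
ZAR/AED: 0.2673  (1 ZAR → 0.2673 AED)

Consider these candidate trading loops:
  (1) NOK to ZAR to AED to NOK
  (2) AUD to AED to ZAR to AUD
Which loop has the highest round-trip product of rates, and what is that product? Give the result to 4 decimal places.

1.0991

(1) 1.798 × 0.2673 × 2.287 = 1.09914
(2) 2.763 × 3.814 × 0.09252 = 0.97498
Highest is cycle (1) at 1.0991 (>1, arbitrage).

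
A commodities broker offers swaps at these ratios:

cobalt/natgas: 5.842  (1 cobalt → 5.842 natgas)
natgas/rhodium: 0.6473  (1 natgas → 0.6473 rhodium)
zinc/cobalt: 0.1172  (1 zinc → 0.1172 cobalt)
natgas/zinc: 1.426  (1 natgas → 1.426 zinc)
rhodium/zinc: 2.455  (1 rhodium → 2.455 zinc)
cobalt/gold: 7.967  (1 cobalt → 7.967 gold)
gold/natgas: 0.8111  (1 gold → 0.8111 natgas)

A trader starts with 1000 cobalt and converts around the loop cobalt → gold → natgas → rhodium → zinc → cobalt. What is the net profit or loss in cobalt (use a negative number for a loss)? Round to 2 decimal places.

1000 cobalt × 7.967 = 7967 gold
7967 gold × 0.8111 = 6462.0337 natgas
6462.0337 natgas × 0.6473 = 4182.87441401 rhodium
4182.87441401 rhodium × 2.455 = 10268.95668639455 zinc
10268.95668639455 zinc × 0.1172 = 1203.52172364544126 cobalt
Net change: 1203.52172364544126 − 1000 = 203.52172364544126 cobalt

203.52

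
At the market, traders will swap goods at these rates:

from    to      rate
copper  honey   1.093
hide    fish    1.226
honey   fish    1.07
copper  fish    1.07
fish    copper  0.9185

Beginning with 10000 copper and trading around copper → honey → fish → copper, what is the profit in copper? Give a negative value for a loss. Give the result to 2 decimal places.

10000 copper × 1.093 = 10930 honey
10930 honey × 1.07 = 11695.1 fish
11695.1 fish × 0.9185 = 10741.94935 copper
Net change: 10741.94935 − 10000 = 741.94935 copper

741.95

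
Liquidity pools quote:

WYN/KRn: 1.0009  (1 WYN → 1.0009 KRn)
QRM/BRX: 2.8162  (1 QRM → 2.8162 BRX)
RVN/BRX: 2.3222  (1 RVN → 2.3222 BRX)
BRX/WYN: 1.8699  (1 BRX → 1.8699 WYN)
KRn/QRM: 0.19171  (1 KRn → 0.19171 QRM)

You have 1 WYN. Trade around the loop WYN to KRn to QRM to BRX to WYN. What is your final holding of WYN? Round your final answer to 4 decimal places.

1.0105

1 WYN × 1.0009 = 1.0009 KRn
1.0009 KRn × 0.19171 = 0.191882539 QRM
0.191882539 QRM × 2.8162 = 0.5403796063318 BRX
0.5403796063318 BRX × 1.8699 = 1.01045582587983282 WYN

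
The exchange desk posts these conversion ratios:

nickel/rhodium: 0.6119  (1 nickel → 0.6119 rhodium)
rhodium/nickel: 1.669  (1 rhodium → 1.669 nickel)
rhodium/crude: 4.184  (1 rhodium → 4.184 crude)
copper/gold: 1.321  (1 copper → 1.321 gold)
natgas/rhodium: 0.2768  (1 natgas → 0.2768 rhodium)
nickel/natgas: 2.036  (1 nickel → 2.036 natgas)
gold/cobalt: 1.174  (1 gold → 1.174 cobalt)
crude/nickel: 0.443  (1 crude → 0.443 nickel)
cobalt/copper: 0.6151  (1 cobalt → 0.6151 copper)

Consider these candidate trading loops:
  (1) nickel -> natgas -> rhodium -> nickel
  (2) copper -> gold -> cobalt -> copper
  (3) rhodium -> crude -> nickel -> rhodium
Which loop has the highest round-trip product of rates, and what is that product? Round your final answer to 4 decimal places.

1.1342

(1) 2.036 × 0.2768 × 1.669 = 0.94059
(2) 1.321 × 1.174 × 0.6151 = 0.95393
(3) 4.184 × 0.443 × 0.6119 = 1.13416
Highest is cycle (3) at 1.1342 (>1, arbitrage).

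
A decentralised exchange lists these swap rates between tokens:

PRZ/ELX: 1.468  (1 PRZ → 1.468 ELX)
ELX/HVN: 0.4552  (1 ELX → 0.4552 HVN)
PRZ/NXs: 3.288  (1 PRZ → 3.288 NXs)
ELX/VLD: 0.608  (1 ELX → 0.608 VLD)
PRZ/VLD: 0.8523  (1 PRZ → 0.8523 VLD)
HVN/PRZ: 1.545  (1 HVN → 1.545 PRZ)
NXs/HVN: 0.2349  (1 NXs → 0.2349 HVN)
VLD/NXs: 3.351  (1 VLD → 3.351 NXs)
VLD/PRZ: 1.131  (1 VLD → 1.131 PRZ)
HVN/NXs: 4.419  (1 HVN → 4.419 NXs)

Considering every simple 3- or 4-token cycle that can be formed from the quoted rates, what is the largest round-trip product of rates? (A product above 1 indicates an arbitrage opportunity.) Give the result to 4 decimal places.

1.1933

PRZ→NXs→HVN→PRZ: 3.288 × 0.2349 × 1.545 = 1.19328
PRZ→VLD→NXs→HVN→PRZ: 0.8523 × 3.351 × 0.2349 × 1.545 = 1.03652
ELX→HVN→PRZ→ELX: 0.4552 × 1.545 × 1.468 = 1.03242
ELX→VLD→PRZ→ELX: 0.608 × 1.131 × 1.468 = 1.00947
Maximum is PRZ→NXs→HVN→PRZ at 1.1933; arbitrage exists.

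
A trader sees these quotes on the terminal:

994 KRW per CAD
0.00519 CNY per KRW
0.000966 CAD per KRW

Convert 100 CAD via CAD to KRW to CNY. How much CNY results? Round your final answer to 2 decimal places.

100 CAD × 994 = 99400 KRW
99400 KRW × 0.00519 = 515.886 CNY

515.89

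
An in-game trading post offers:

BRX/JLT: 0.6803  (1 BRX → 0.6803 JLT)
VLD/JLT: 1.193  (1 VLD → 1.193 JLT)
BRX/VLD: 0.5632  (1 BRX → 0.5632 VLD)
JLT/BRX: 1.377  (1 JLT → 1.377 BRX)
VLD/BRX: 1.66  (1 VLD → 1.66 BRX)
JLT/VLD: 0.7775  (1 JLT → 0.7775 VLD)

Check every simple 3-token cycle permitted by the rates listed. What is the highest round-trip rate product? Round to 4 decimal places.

0.9252

BRX→VLD→JLT→BRX: 0.5632 × 1.193 × 1.377 = 0.92520
BRX→JLT→VLD→BRX: 0.6803 × 0.7775 × 1.66 = 0.87803
Maximum is BRX→VLD→JLT→BRX at 0.9252; no arbitrage — every cycle loses value.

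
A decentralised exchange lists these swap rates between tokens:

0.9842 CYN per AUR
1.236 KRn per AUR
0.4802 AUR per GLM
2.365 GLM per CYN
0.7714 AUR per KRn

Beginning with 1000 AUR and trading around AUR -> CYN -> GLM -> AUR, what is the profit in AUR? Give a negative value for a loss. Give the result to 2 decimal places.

117.73

1000 AUR × 0.9842 = 984.2 CYN
984.2 CYN × 2.365 = 2327.633 GLM
2327.633 GLM × 0.4802 = 1117.7293666 AUR
Net change: 1117.7293666 − 1000 = 117.7293666 AUR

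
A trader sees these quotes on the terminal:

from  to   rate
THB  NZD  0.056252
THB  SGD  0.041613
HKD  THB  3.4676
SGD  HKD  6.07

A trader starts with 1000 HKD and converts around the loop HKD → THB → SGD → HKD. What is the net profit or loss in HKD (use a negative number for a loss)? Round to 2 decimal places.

-124.12

1000 HKD × 3.4676 = 3467.6 THB
3467.6 THB × 0.041613 = 144.2972388 SGD
144.2972388 SGD × 6.07 = 875.884239516 HKD
Net change: 875.884239516 − 1000 = -124.115760484 HKD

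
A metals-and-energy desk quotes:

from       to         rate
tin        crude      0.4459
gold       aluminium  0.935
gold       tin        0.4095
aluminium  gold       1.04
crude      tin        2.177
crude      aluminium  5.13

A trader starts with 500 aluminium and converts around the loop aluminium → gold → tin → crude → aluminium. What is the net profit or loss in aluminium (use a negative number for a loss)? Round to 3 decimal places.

500 aluminium × 1.04 = 520 gold
520 gold × 0.4095 = 212.94 tin
212.94 tin × 0.4459 = 94.949946 crude
94.949946 crude × 5.13 = 487.09322298 aluminium
Net change: 487.09322298 − 500 = -12.90677702 aluminium

-12.907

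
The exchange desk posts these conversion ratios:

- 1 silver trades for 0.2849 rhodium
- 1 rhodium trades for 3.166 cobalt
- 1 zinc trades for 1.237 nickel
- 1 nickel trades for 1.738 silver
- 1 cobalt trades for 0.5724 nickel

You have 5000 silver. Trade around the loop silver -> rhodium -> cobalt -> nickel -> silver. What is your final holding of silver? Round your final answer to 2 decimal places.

5000 silver × 0.2849 = 1424.5 rhodium
1424.5 rhodium × 3.166 = 4509.967 cobalt
4509.967 cobalt × 0.5724 = 2581.5051108 nickel
2581.5051108 nickel × 1.738 = 4486.6558825704 silver

4486.66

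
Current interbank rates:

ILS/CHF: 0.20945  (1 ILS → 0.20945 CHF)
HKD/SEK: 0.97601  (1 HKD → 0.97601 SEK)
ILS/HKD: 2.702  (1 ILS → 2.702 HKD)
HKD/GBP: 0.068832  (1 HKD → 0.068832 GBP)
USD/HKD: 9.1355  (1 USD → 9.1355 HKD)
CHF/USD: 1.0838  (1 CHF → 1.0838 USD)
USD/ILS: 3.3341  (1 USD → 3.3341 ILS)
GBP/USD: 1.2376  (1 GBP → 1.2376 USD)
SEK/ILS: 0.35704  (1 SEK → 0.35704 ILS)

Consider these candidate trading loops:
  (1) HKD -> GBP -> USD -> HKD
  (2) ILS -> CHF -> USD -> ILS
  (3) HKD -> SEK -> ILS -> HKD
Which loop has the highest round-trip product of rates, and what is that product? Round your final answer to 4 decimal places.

(1) 0.068832 × 1.2376 × 9.1355 = 0.77822
(2) 0.20945 × 1.0838 × 3.3341 = 0.75685
(3) 0.97601 × 0.35704 × 2.702 = 0.94158
Highest is cycle (3) at 0.9416 (≤1, no arbitrage).

0.9416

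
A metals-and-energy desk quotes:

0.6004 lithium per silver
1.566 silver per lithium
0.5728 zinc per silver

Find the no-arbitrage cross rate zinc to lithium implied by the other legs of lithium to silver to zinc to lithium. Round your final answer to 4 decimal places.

Known legs of the cycle: 1.566 × 0.5728 = 0.8970048
For no arbitrage the full-cycle product must be 1, so the missing rate is 1 / 0.8970048 ≈ 1.114821.

1.1148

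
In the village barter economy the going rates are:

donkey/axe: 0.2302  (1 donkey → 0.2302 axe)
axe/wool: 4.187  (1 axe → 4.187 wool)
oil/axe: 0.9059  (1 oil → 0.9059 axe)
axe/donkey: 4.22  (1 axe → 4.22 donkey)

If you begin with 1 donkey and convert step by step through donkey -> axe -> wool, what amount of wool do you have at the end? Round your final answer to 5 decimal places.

0.96385

1 donkey × 0.2302 = 0.2302 axe
0.2302 axe × 4.187 = 0.9638474 wool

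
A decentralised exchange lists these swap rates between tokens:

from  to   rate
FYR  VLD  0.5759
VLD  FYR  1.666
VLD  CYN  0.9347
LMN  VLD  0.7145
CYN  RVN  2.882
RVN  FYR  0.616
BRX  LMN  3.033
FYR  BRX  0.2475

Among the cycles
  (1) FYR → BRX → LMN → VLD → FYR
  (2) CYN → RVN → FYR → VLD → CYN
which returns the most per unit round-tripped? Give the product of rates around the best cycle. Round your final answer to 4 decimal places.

(1) 0.2475 × 3.033 × 0.7145 × 1.666 = 0.89356
(2) 2.882 × 0.616 × 0.5759 × 0.9347 = 0.95564
Highest is cycle (2) at 0.9556 (≤1, no arbitrage).

0.9556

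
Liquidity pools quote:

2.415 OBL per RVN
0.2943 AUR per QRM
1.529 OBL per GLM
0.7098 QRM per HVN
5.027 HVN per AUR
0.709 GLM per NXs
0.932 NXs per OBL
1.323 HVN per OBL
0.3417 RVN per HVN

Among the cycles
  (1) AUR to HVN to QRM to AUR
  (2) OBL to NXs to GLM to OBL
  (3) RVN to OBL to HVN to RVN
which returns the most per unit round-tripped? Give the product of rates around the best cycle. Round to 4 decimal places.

(1) 5.027 × 0.7098 × 0.2943 = 1.05011
(2) 0.932 × 0.709 × 1.529 = 1.01034
(3) 2.415 × 1.323 × 0.3417 = 1.09175
Highest is cycle (3) at 1.0917 (>1, arbitrage).

1.0917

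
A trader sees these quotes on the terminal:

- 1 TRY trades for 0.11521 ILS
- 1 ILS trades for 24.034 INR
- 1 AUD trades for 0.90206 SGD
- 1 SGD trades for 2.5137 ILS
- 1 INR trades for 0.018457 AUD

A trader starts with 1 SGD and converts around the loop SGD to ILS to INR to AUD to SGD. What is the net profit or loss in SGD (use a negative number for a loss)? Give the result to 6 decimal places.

0.005857

1 SGD × 2.5137 = 2.5137 ILS
2.5137 ILS × 24.034 = 60.4142658 INR
60.4142658 INR × 0.018457 = 1.1150661038706 AUD
1.1150661038706 AUD × 0.90206 = 1.005856529657513436 SGD
Net change: 1.005856529657513436 − 1 = 0.005856529657513436 SGD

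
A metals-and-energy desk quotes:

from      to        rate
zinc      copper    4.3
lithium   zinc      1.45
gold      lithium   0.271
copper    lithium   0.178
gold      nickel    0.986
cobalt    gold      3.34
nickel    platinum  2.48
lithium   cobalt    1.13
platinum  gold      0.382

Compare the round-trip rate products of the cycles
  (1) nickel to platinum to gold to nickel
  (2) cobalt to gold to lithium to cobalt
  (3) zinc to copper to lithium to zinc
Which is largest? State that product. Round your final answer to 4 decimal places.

(1) 2.48 × 0.382 × 0.986 = 0.93410
(2) 3.34 × 0.271 × 1.13 = 1.02281
(3) 4.3 × 0.178 × 1.45 = 1.10983
Highest is cycle (3) at 1.1098 (>1, arbitrage).

1.1098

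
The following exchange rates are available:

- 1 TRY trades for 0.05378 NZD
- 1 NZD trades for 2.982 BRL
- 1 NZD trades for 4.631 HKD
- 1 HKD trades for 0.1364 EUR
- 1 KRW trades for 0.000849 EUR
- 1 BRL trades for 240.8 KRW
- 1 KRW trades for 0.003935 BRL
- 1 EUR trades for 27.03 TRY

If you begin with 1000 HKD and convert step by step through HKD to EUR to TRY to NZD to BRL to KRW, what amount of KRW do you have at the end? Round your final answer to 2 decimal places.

1000 HKD × 0.1364 = 136.4 EUR
136.4 EUR × 27.03 = 3686.892 TRY
3686.892 TRY × 0.05378 = 198.28105176 NZD
198.28105176 NZD × 2.982 = 591.27409634832 BRL
591.27409634832 BRL × 240.8 = 142378.802400675456 KRW

142378.80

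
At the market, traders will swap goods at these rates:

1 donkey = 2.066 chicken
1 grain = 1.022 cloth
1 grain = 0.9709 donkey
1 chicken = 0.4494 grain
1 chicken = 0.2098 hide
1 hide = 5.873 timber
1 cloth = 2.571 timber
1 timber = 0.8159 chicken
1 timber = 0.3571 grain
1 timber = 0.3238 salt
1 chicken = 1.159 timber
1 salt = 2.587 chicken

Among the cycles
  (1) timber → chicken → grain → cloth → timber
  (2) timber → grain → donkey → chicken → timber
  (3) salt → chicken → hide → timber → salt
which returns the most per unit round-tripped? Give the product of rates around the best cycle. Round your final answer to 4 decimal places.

1.0321

(1) 0.8159 × 0.4494 × 1.022 × 2.571 = 0.96344
(2) 0.3571 × 0.9709 × 2.066 × 1.159 = 0.83019
(3) 2.587 × 0.2098 × 5.873 × 0.3238 = 1.03214
Highest is cycle (3) at 1.0321 (>1, arbitrage).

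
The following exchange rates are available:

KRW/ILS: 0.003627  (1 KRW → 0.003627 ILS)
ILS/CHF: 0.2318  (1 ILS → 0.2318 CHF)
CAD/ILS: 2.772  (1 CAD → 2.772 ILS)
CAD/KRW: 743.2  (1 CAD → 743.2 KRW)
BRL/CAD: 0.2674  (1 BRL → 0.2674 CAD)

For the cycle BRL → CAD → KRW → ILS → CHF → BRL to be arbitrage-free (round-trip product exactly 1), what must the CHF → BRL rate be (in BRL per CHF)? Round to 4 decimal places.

Known legs of the cycle: 0.2674 × 743.2 × 0.003627 × 0.2318 = 0.167081394418848
For no arbitrage the full-cycle product must be 1, so the missing rate is 1 / 0.167081394418848 ≈ 5.985107.

5.9851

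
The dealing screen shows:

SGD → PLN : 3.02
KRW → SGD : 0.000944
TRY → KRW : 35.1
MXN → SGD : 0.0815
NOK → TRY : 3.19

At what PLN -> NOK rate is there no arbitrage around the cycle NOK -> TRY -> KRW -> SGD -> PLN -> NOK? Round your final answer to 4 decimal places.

Known legs of the cycle: 3.19 × 35.1 × 0.000944 × 3.02 = 0.31921018272
For no arbitrage the full-cycle product must be 1, so the missing rate is 1 / 0.31921018272 ≈ 3.132732.

3.1327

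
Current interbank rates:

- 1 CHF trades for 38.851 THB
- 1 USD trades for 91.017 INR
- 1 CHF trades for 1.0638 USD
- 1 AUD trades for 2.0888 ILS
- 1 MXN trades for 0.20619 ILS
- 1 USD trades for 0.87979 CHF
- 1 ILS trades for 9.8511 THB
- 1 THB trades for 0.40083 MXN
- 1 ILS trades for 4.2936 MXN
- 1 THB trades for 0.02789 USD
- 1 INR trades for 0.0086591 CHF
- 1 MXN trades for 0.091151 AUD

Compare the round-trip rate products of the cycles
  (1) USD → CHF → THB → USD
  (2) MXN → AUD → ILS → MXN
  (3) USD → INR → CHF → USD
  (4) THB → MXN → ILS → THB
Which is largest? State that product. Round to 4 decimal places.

0.9533

(1) 0.87979 × 38.851 × 0.02789 = 0.95330
(2) 0.091151 × 2.0888 × 4.2936 = 0.81749
(3) 91.017 × 0.0086591 × 1.0638 = 0.83841
(4) 0.40083 × 0.20619 × 9.8511 = 0.81417
Highest is cycle (1) at 0.9533 (≤1, no arbitrage).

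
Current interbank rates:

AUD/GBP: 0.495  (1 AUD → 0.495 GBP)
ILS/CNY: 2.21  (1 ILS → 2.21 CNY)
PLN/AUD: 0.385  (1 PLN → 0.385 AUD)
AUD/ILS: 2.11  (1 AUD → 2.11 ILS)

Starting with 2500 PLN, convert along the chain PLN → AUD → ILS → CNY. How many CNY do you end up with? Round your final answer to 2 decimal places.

4488.23

2500 PLN × 0.385 = 962.5 AUD
962.5 AUD × 2.11 = 2030.875 ILS
2030.875 ILS × 2.21 = 4488.23375 CNY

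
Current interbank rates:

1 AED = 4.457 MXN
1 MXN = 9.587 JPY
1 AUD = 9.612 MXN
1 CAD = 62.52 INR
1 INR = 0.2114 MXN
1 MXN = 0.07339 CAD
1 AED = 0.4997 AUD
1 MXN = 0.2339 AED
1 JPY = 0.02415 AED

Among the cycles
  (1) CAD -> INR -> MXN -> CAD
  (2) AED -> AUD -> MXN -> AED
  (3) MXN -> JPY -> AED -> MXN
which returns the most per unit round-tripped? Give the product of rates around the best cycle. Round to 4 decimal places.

1.1234

(1) 62.52 × 0.2114 × 0.07339 = 0.96998
(2) 0.4997 × 9.612 × 0.2339 = 1.12345
(3) 9.587 × 0.02415 × 4.457 = 1.03191
Highest is cycle (2) at 1.1234 (>1, arbitrage).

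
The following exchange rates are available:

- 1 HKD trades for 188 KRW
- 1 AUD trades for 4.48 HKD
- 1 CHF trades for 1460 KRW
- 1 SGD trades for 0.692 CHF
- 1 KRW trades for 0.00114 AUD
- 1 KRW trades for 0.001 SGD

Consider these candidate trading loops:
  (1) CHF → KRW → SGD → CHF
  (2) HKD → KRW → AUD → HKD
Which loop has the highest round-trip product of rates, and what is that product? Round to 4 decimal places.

(1) 1460 × 0.001 × 0.692 = 1.01032
(2) 188 × 0.00114 × 4.48 = 0.96015
Highest is cycle (1) at 1.0103 (>1, arbitrage).

1.0103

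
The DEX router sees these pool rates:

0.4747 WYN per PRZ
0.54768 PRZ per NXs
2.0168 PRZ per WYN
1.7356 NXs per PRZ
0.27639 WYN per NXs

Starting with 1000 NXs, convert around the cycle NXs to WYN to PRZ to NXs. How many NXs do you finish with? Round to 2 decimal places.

967.46

1000 NXs × 0.27639 = 276.39 WYN
276.39 WYN × 2.0168 = 557.423352 PRZ
557.423352 PRZ × 1.7356 = 967.4639697312 NXs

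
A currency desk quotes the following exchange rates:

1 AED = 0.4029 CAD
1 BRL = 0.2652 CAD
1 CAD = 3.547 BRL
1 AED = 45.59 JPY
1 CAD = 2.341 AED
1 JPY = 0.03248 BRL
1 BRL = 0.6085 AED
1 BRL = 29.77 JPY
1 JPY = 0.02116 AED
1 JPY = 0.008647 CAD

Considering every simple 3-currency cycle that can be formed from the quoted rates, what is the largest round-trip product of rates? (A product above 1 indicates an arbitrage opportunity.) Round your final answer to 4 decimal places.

0.9229

CAD→AED→JPY→CAD: 2.341 × 45.59 × 0.008647 = 0.92286
CAD→BRL→JPY→CAD: 3.547 × 29.77 × 0.008647 = 0.91307
AED→JPY→BRL→AED: 45.59 × 0.03248 × 0.6085 = 0.90104
CAD→BRL→AED→CAD: 3.547 × 0.6085 × 0.4029 = 0.86960
Maximum is CAD→AED→JPY→CAD at 0.9229; no arbitrage — every cycle loses value.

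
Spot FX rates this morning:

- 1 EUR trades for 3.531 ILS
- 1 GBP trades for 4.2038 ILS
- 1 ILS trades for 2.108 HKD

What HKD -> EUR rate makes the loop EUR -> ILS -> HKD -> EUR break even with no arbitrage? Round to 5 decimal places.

0.13435

Known legs of the cycle: 3.531 × 2.108 = 7.443348
For no arbitrage the full-cycle product must be 1, so the missing rate is 1 / 7.443348 ≈ 0.1343481.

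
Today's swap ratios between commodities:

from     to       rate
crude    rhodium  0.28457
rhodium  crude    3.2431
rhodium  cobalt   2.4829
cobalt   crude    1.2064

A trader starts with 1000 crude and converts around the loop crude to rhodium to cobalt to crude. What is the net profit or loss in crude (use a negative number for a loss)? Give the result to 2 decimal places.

-147.61

1000 crude × 0.28457 = 284.57 rhodium
284.57 rhodium × 2.4829 = 706.558853 cobalt
706.558853 cobalt × 1.2064 = 852.3926002592 crude
Net change: 852.3926002592 − 1000 = -147.6073997408 crude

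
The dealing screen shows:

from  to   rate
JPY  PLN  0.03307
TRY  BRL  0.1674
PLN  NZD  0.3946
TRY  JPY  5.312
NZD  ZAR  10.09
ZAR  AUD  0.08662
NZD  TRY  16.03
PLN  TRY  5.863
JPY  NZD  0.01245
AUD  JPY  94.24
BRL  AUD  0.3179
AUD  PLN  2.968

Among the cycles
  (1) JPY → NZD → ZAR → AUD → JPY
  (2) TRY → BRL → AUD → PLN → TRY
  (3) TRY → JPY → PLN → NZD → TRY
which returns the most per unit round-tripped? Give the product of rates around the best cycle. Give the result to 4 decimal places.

(1) 0.01245 × 10.09 × 0.08662 × 94.24 = 1.02545
(2) 0.1674 × 0.3179 × 2.968 × 5.863 = 0.92604
(3) 5.312 × 0.03307 × 0.3946 × 16.03 = 1.11118
Highest is cycle (3) at 1.1112 (>1, arbitrage).

1.1112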